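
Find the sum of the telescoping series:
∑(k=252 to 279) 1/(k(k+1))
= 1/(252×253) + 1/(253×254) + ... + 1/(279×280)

Partial fractions: 1/(k(k+1)) = 1/k - 1/(k+1)
The series telescopes:
= (1/252 - 1/253) + (1/253 - 1/254) + ... + (1/279 - 1/280)
= 1/252 - 1/280
= 1/2520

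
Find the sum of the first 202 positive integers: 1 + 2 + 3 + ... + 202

Formula: ∑k = n(n+1)/2
= 202×203/2
= 41006/2
= 20503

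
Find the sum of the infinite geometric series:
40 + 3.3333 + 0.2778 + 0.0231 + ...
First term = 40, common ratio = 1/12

For |r| < 1, S = a / (1 - r)
S = 40 / (1 - (1/12))
S = 40 / (11/12)
S = 480/11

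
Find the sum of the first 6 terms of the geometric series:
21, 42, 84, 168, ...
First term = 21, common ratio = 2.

Sₙ = a(1 - rⁿ) / (1 - r)
S_6 = 21(1 - 2^6) / (1 - 2)
S_6 = 21(1 - 64) / (-1)
S_6 = 1323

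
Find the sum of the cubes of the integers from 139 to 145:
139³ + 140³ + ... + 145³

Use ∑_{k=1}^{n} k³ = [n(n+1)/2]², then subtract the first 138 terms.
∑_{k=1}^{145} k³ = [145×146/2]² = 10585² = 112042225
∑_{k=1}^{138} k³ = [138×139/2]² = 9591² = 91987281
∑_{k=139}^{145} k³ = 112042225 - 91987281 = 20054944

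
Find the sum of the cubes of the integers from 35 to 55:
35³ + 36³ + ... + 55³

Use ∑_{k=1}^{n} k³ = [n(n+1)/2]², then subtract the first 34 terms.
∑_{k=1}^{55} k³ = [55×56/2]² = 1540² = 2371600
∑_{k=1}^{34} k³ = [34×35/2]² = 595² = 354025
∑_{k=35}^{55} k³ = 2371600 - 354025 = 2017575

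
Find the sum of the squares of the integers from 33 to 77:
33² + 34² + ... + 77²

Use ∑_{k=1}^{n} k² = n(n+1)(2n+1)/6, then subtract the first 32 terms.
∑_{k=1}^{77} k² = 77×78×155/6 = 155155
∑_{k=1}^{32} k² = 32×33×65/6 = 11440
∑_{k=33}^{77} k² = 155155 - 11440 = 143715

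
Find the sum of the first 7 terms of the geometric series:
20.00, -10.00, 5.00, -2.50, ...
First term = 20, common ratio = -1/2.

Sₙ = a(1 - rⁿ) / (1 - r)
S_7 = 20(1 - (-1/2)^7) / (1 - (-1/2))
S_7 = 20(1 - (-1/128)) / (3/2)
S_7 = 215/16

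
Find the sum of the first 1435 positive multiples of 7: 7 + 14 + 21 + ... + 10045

Factor out 7: = 7(1 + 2 + ... + 1435) = 7 × n(n+1)/2
= 7 × 1435×1436/2
= 7 × 1030330
= 7212310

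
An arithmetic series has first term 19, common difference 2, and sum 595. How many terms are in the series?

Using S = n/2 × [2a + (n-1)d]
595 = n/2 × [2(19) + (n-1)(2)]
595 = n/2 × [38 + 2n - 2]
1190 = n × [36 + 2n]
2n² + (36)n - 1190 = 0
Discriminant: Δ = (36)² - 4(2)(-1190) = 1296 + 9520 = 10816
√Δ = 104
n = [-(36) + √Δ] / (2·2) = (-36 + 104) / 4 = 68 / 4 = 17
(The negative root is discarded since n must be a positive integer.)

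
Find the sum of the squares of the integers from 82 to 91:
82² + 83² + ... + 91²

Use ∑_{k=1}^{n} k² = n(n+1)(2n+1)/6, then subtract the first 81 terms.
∑_{k=1}^{91} k² = 91×92×183/6 = 255346
∑_{k=1}^{81} k² = 81×82×163/6 = 180441
∑_{k=82}^{91} k² = 255346 - 180441 = 74905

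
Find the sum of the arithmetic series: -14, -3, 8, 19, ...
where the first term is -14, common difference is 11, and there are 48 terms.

Sₙ = n/2 × (first + last)
Last term = a + (n-1)d = -14 + (48-1)×11 = 503
S_48 = 48/2 × (-14 + 503)
S_48 = 48/2 × 489 = 11736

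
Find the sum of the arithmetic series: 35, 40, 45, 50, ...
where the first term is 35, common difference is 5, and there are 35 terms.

Sₙ = n/2 × (first + last)
Last term = a + (n-1)d = 35 + (35-1)×5 = 205
S_35 = 35/2 × (35 + 205)
S_35 = 35/2 × 240 = 4200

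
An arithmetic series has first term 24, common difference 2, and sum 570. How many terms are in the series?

Using S = n/2 × [2a + (n-1)d]
570 = n/2 × [2(24) + (n-1)(2)]
570 = n/2 × [48 + 2n - 2]
1140 = n × [46 + 2n]
2n² + (46)n - 1140 = 0
Discriminant: Δ = (46)² - 4(2)(-1140) = 2116 + 9120 = 11236
√Δ = 106
n = [-(46) + √Δ] / (2·2) = (-46 + 106) / 4 = 60 / 4 = 15
(The negative root is discarded since n must be a positive integer.)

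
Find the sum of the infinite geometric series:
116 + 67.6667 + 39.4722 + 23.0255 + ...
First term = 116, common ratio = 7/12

For |r| < 1, S = a / (1 - r)
S = 116 / (1 - (7/12))
S = 116 / (5/12)
S = 1392/5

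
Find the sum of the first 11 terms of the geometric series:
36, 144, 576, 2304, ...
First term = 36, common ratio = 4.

Sₙ = a(1 - rⁿ) / (1 - r)
S_11 = 36(1 - 4^11) / (1 - 4)
S_11 = 36(1 - 4194304) / (-3)
S_11 = 50331636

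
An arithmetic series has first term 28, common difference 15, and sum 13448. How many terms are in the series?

Using S = n/2 × [2a + (n-1)d]
13448 = n/2 × [2(28) + (n-1)(15)]
13448 = n/2 × [56 + 15n - 15]
26896 = n × [41 + 15n]
15n² + (41)n - 26896 = 0
Discriminant: Δ = (41)² - 4(15)(-26896) = 1681 + 1613760 = 1615441
√Δ = 1271
n = [-(41) + √Δ] / (2·15) = (-41 + 1271) / 30 = 1230 / 30 = 41
(The negative root is discarded since n must be a positive integer.)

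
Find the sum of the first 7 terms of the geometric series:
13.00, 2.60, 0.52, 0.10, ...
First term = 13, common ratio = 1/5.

Sₙ = a(1 - rⁿ) / (1 - r)
S_7 = 13(1 - (1/5)^7) / (1 - (1/5))
S_7 = 13(1 - (1/78125)) / (4/5)
S_7 = 253903/15625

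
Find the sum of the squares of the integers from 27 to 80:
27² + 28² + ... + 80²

Use ∑_{k=1}^{n} k² = n(n+1)(2n+1)/6, then subtract the first 26 terms.
∑_{k=1}^{80} k² = 80×81×161/6 = 173880
∑_{k=1}^{26} k² = 26×27×53/6 = 6201
∑_{k=27}^{80} k² = 173880 - 6201 = 167679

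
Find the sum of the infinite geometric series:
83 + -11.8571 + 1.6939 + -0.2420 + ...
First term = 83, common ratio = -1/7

For |r| < 1, S = a / (1 - r)
S = 83 / (1 - (-1/7))
S = 83 / (8/7)
S = 581/8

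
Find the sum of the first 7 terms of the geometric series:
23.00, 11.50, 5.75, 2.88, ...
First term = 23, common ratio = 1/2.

Sₙ = a(1 - rⁿ) / (1 - r)
S_7 = 23(1 - (1/2)^7) / (1 - (1/2))
S_7 = 23(1 - (1/128)) / (1/2)
S_7 = 2921/64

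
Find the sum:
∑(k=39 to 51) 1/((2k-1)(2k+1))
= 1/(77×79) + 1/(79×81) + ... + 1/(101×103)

Partial fractions: 1/((2k-1)(2k+1)) = (1/2)[1/(2k-1) - 1/(2k+1)]
The series telescopes:
= (1/2)[1/77 - 1/103]
= 13/7931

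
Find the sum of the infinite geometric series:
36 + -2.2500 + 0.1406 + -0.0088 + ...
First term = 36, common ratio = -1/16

For |r| < 1, S = a / (1 - r)
S = 36 / (1 - (-1/16))
S = 36 / (17/16)
S = 576/17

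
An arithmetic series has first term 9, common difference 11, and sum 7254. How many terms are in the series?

Using S = n/2 × [2a + (n-1)d]
7254 = n/2 × [2(9) + (n-1)(11)]
7254 = n/2 × [18 + 11n - 11]
14508 = n × [7 + 11n]
11n² + (7)n - 14508 = 0
Discriminant: Δ = (7)² - 4(11)(-14508) = 49 + 638352 = 638401
√Δ = 799
n = [-(7) + √Δ] / (2·11) = (-7 + 799) / 22 = 792 / 22 = 36
(The negative root is discarded since n must be a positive integer.)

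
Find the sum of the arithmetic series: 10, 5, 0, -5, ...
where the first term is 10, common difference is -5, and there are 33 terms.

Sₙ = n/2 × (first + last)
Last term = a + (n-1)d = 10 + (33-1)×(-5) = -150
S_33 = 33/2 × (10 + (-150))
S_33 = 33/2 × (-140) = -2310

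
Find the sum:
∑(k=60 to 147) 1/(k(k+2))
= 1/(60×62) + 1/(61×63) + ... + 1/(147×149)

Partial fractions: 1/(k(k+2)) = (1/2)[1/k - 1/(k+2)]
Telescoping leaves the first two and last two terms:
= (1/2)[1/60 + 1/61 - 1/148 - 1/149]
= 197659/20177580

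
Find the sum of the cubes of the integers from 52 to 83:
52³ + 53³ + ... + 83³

Use ∑_{k=1}^{n} k³ = [n(n+1)/2]², then subtract the first 51 terms.
∑_{k=1}^{83} k³ = [83×84/2]² = 3486² = 12152196
∑_{k=1}^{51} k³ = [51×52/2]² = 1326² = 1758276
∑_{k=52}^{83} k³ = 12152196 - 1758276 = 10393920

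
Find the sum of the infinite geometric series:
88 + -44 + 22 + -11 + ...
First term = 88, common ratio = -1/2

For |r| < 1, S = a / (1 - r)
S = 88 / (1 - (-1/2))
S = 88 / (3/2)
S = 176/3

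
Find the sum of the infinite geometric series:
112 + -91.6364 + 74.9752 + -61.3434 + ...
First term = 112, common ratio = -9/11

For |r| < 1, S = a / (1 - r)
S = 112 / (1 - (-9/11))
S = 112 / (20/11)
S = 308/5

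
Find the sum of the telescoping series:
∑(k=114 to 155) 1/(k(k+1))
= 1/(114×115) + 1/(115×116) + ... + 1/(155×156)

Partial fractions: 1/(k(k+1)) = 1/k - 1/(k+1)
The series telescopes:
= (1/114 - 1/115) + (1/115 - 1/116) + ... + (1/155 - 1/156)
= 1/114 - 1/156
= 7/2964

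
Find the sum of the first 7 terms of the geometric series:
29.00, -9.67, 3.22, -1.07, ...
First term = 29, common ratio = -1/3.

Sₙ = a(1 - rⁿ) / (1 - r)
S_7 = 29(1 - (-1/3)^7) / (1 - (-1/3))
S_7 = 29(1 - (-1/2187)) / (4/3)
S_7 = 15863/729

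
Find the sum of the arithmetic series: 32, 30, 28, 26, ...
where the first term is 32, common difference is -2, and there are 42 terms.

Sₙ = n/2 × (first + last)
Last term = a + (n-1)d = 32 + (42-1)×(-2) = -50
S_42 = 42/2 × (32 + (-50))
S_42 = 42/2 × (-18) = -378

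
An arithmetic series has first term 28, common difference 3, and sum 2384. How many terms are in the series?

Using S = n/2 × [2a + (n-1)d]
2384 = n/2 × [2(28) + (n-1)(3)]
2384 = n/2 × [56 + 3n - 3]
4768 = n × [53 + 3n]
3n² + (53)n - 4768 = 0
Discriminant: Δ = (53)² - 4(3)(-4768) = 2809 + 57216 = 60025
√Δ = 245
n = [-(53) + √Δ] / (2·3) = (-53 + 245) / 6 = 192 / 6 = 32
(The negative root is discarded since n must be a positive integer.)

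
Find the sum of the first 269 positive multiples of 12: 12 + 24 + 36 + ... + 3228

Factor out 12: = 12(1 + 2 + ... + 269) = 12 × n(n+1)/2
= 12 × 269×270/2
= 12 × 36315
= 435780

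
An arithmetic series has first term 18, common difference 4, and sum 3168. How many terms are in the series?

Using S = n/2 × [2a + (n-1)d]
3168 = n/2 × [2(18) + (n-1)(4)]
3168 = n/2 × [36 + 4n - 4]
6336 = n × [32 + 4n]
4n² + (32)n - 6336 = 0
Discriminant: Δ = (32)² - 4(4)(-6336) = 1024 + 101376 = 102400
√Δ = 320
n = [-(32) + √Δ] / (2·4) = (-32 + 320) / 8 = 288 / 8 = 36
(The negative root is discarded since n must be a positive integer.)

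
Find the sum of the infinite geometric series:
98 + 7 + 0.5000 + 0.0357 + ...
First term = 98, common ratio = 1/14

For |r| < 1, S = a / (1 - r)
S = 98 / (1 - (1/14))
S = 98 / (13/14)
S = 1372/13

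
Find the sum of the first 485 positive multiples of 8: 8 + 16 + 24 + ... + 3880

Factor out 8: = 8(1 + 2 + ... + 485) = 8 × n(n+1)/2
= 8 × 485×486/2
= 8 × 117855
= 942840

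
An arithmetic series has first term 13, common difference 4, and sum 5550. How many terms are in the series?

Using S = n/2 × [2a + (n-1)d]
5550 = n/2 × [2(13) + (n-1)(4)]
5550 = n/2 × [26 + 4n - 4]
11100 = n × [22 + 4n]
4n² + (22)n - 11100 = 0
Discriminant: Δ = (22)² - 4(4)(-11100) = 484 + 177600 = 178084
√Δ = 422
n = [-(22) + √Δ] / (2·4) = (-22 + 422) / 8 = 400 / 8 = 50
(The negative root is discarded since n must be a positive integer.)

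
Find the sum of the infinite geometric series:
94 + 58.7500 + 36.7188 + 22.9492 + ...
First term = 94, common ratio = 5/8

For |r| < 1, S = a / (1 - r)
S = 94 / (1 - (5/8))
S = 94 / (3/8)
S = 752/3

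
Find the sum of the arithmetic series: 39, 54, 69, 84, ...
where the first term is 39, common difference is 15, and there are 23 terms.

Sₙ = n/2 × (first + last)
Last term = a + (n-1)d = 39 + (23-1)×15 = 369
S_23 = 23/2 × (39 + 369)
S_23 = 23/2 × 408 = 4692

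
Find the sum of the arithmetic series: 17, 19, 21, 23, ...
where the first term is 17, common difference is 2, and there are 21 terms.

Sₙ = n/2 × (first + last)
Last term = a + (n-1)d = 17 + (21-1)×2 = 57
S_21 = 21/2 × (17 + 57)
S_21 = 21/2 × 74 = 777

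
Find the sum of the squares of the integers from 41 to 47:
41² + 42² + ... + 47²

Use ∑_{k=1}^{n} k² = n(n+1)(2n+1)/6, then subtract the first 40 terms.
∑_{k=1}^{47} k² = 47×48×95/6 = 35720
∑_{k=1}^{40} k² = 40×41×81/6 = 22140
∑_{k=41}^{47} k² = 35720 - 22140 = 13580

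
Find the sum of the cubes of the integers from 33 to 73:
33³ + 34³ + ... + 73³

Use ∑_{k=1}^{n} k³ = [n(n+1)/2]², then subtract the first 32 terms.
∑_{k=1}^{73} k³ = [73×74/2]² = 2701² = 7295401
∑_{k=1}^{32} k³ = [32×33/2]² = 528² = 278784
∑_{k=33}^{73} k³ = 7295401 - 278784 = 7016617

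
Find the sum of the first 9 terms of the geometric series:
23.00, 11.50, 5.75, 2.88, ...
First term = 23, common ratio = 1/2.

Sₙ = a(1 - rⁿ) / (1 - r)
S_9 = 23(1 - (1/2)^9) / (1 - (1/2))
S_9 = 23(1 - (1/512)) / (1/2)
S_9 = 11753/256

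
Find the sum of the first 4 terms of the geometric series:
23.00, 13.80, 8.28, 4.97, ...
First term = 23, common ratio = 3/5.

Sₙ = a(1 - rⁿ) / (1 - r)
S_4 = 23(1 - (3/5)^4) / (1 - (3/5))
S_4 = 23(1 - (81/625)) / (2/5)
S_4 = 6256/125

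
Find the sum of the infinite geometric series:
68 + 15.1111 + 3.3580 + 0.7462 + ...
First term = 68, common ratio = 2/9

For |r| < 1, S = a / (1 - r)
S = 68 / (1 - (2/9))
S = 68 / (7/9)
S = 612/7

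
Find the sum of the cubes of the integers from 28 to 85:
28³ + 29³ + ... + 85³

Use ∑_{k=1}^{n} k³ = [n(n+1)/2]², then subtract the first 27 terms.
∑_{k=1}^{85} k³ = [85×86/2]² = 3655² = 13359025
∑_{k=1}^{27} k³ = [27×28/2]² = 378² = 142884
∑_{k=28}^{85} k³ = 13359025 - 142884 = 13216141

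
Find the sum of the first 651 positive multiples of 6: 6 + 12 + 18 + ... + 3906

Factor out 6: = 6(1 + 2 + ... + 651) = 6 × n(n+1)/2
= 6 × 651×652/2
= 6 × 212226
= 1273356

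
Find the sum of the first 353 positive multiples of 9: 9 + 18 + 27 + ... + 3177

Factor out 9: = 9(1 + 2 + ... + 353) = 9 × n(n+1)/2
= 9 × 353×354/2
= 9 × 62481
= 562329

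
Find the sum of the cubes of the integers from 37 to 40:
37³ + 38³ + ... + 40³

Use ∑_{k=1}^{n} k³ = [n(n+1)/2]², then subtract the first 36 terms.
∑_{k=1}^{40} k³ = [40×41/2]² = 820² = 672400
∑_{k=1}^{36} k³ = [36×37/2]² = 666² = 443556
∑_{k=37}^{40} k³ = 672400 - 443556 = 228844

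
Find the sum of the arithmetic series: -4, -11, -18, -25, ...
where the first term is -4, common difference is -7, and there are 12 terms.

Sₙ = n/2 × (first + last)
Last term = a + (n-1)d = -4 + (12-1)×(-7) = -81
S_12 = 12/2 × (-4 + (-81))
S_12 = 12/2 × (-85) = -510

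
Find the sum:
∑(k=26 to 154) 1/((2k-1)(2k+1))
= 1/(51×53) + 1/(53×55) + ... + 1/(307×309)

Partial fractions: 1/((2k-1)(2k+1)) = (1/2)[1/(2k-1) - 1/(2k+1)]
The series telescopes:
= (1/2)[1/51 - 1/309]
= 43/5253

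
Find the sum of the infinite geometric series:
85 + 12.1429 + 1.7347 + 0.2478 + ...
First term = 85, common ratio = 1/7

For |r| < 1, S = a / (1 - r)
S = 85 / (1 - (1/7))
S = 85 / (6/7)
S = 595/6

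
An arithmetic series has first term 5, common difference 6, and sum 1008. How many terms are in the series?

Using S = n/2 × [2a + (n-1)d]
1008 = n/2 × [2(5) + (n-1)(6)]
1008 = n/2 × [10 + 6n - 6]
2016 = n × [4 + 6n]
6n² + (4)n - 2016 = 0
Discriminant: Δ = (4)² - 4(6)(-2016) = 16 + 48384 = 48400
√Δ = 220
n = [-(4) + √Δ] / (2·6) = (-4 + 220) / 12 = 216 / 12 = 18
(The negative root is discarded since n must be a positive integer.)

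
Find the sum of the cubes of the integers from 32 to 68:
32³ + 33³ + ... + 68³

Use ∑_{k=1}^{n} k³ = [n(n+1)/2]², then subtract the first 31 terms.
∑_{k=1}^{68} k³ = [68×69/2]² = 2346² = 5503716
∑_{k=1}^{31} k³ = [31×32/2]² = 496² = 246016
∑_{k=32}^{68} k³ = 5503716 - 246016 = 5257700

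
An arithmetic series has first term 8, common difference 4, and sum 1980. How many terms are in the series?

Using S = n/2 × [2a + (n-1)d]
1980 = n/2 × [2(8) + (n-1)(4)]
1980 = n/2 × [16 + 4n - 4]
3960 = n × [12 + 4n]
4n² + (12)n - 3960 = 0
Discriminant: Δ = (12)² - 4(4)(-3960) = 144 + 63360 = 63504
√Δ = 252
n = [-(12) + √Δ] / (2·4) = (-12 + 252) / 8 = 240 / 8 = 30
(The negative root is discarded since n must be a positive integer.)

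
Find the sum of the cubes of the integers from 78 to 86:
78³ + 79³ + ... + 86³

Use ∑_{k=1}^{n} k³ = [n(n+1)/2]², then subtract the first 77 terms.
∑_{k=1}^{86} k³ = [86×87/2]² = 3741² = 13995081
∑_{k=1}^{77} k³ = [77×78/2]² = 3003² = 9018009
∑_{k=78}^{86} k³ = 13995081 - 9018009 = 4977072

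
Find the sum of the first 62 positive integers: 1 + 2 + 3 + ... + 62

Formula: ∑k = n(n+1)/2
= 62×63/2
= 3906/2
= 1953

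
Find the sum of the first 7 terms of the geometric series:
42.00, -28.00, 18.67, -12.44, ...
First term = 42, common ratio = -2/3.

Sₙ = a(1 - rⁿ) / (1 - r)
S_7 = 42(1 - (-2/3)^7) / (1 - (-2/3))
S_7 = 42(1 - (-128/2187)) / (5/3)
S_7 = 6482/243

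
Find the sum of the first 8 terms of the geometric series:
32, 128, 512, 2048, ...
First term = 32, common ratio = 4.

Sₙ = a(1 - rⁿ) / (1 - r)
S_8 = 32(1 - 4^8) / (1 - 4)
S_8 = 32(1 - 65536) / (-3)
S_8 = 699040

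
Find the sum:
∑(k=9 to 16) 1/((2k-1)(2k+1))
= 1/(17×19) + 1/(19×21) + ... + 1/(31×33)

Partial fractions: 1/((2k-1)(2k+1)) = (1/2)[1/(2k-1) - 1/(2k+1)]
The series telescopes:
= (1/2)[1/17 - 1/33]
= 8/561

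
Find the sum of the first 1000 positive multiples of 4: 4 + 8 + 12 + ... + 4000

Factor out 4: = 4(1 + 2 + ... + 1000) = 4 × n(n+1)/2
= 4 × 1000×1001/2
= 4 × 500500
= 2002000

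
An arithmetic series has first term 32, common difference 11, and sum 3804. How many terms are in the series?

Using S = n/2 × [2a + (n-1)d]
3804 = n/2 × [2(32) + (n-1)(11)]
3804 = n/2 × [64 + 11n - 11]
7608 = n × [53 + 11n]
11n² + (53)n - 7608 = 0
Discriminant: Δ = (53)² - 4(11)(-7608) = 2809 + 334752 = 337561
√Δ = 581
n = [-(53) + √Δ] / (2·11) = (-53 + 581) / 22 = 528 / 22 = 24
(The negative root is discarded since n must be a positive integer.)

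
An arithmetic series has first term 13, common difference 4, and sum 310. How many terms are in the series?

Using S = n/2 × [2a + (n-1)d]
310 = n/2 × [2(13) + (n-1)(4)]
310 = n/2 × [26 + 4n - 4]
620 = n × [22 + 4n]
4n² + (22)n - 620 = 0
Discriminant: Δ = (22)² - 4(4)(-620) = 484 + 9920 = 10404
√Δ = 102
n = [-(22) + √Δ] / (2·4) = (-22 + 102) / 8 = 80 / 8 = 10
(The negative root is discarded since n must be a positive integer.)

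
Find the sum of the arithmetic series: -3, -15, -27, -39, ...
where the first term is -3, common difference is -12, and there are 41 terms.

Sₙ = n/2 × (first + last)
Last term = a + (n-1)d = -3 + (41-1)×(-12) = -483
S_41 = 41/2 × (-3 + (-483))
S_41 = 41/2 × (-486) = -9963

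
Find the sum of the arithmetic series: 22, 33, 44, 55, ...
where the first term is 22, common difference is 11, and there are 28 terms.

Sₙ = n/2 × (first + last)
Last term = a + (n-1)d = 22 + (28-1)×11 = 319
S_28 = 28/2 × (22 + 319)
S_28 = 28/2 × 341 = 4774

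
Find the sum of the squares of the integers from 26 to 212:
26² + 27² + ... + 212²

Use ∑_{k=1}^{n} k² = n(n+1)(2n+1)/6, then subtract the first 25 terms.
∑_{k=1}^{212} k² = 212×213×425/6 = 3198550
∑_{k=1}^{25} k² = 25×26×51/6 = 5525
∑_{k=26}^{212} k² = 3198550 - 5525 = 3193025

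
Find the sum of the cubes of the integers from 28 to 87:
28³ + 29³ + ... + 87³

Use ∑_{k=1}^{n} k³ = [n(n+1)/2]², then subtract the first 27 terms.
∑_{k=1}^{87} k³ = [87×88/2]² = 3828² = 14653584
∑_{k=1}^{27} k³ = [27×28/2]² = 378² = 142884
∑_{k=28}^{87} k³ = 14653584 - 142884 = 14510700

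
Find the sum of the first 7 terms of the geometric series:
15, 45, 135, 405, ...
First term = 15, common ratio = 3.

Sₙ = a(1 - rⁿ) / (1 - r)
S_7 = 15(1 - 3^7) / (1 - 3)
S_7 = 15(1 - 2187) / (-2)
S_7 = 16395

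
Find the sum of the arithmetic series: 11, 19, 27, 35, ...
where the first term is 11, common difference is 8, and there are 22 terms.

Sₙ = n/2 × (first + last)
Last term = a + (n-1)d = 11 + (22-1)×8 = 179
S_22 = 22/2 × (11 + 179)
S_22 = 22/2 × 190 = 2090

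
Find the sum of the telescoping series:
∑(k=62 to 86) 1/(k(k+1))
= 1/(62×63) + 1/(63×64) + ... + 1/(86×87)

Partial fractions: 1/(k(k+1)) = 1/k - 1/(k+1)
The series telescopes:
= (1/62 - 1/63) + (1/63 - 1/64) + ... + (1/86 - 1/87)
= 1/62 - 1/87
= 25/5394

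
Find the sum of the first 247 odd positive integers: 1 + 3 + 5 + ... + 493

Sum of first n odd numbers = n²
= 247²
= 61009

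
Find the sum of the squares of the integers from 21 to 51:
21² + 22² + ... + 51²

Use ∑_{k=1}^{n} k² = n(n+1)(2n+1)/6, then subtract the first 20 terms.
∑_{k=1}^{51} k² = 51×52×103/6 = 45526
∑_{k=1}^{20} k² = 20×21×41/6 = 2870
∑_{k=21}^{51} k² = 45526 - 2870 = 42656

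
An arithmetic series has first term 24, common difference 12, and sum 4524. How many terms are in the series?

Using S = n/2 × [2a + (n-1)d]
4524 = n/2 × [2(24) + (n-1)(12)]
4524 = n/2 × [48 + 12n - 12]
9048 = n × [36 + 12n]
12n² + (36)n - 9048 = 0
Discriminant: Δ = (36)² - 4(12)(-9048) = 1296 + 434304 = 435600
√Δ = 660
n = [-(36) + √Δ] / (2·12) = (-36 + 660) / 24 = 624 / 24 = 26
(The negative root is discarded since n must be a positive integer.)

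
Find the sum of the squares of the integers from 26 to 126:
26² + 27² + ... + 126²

Use ∑_{k=1}^{n} k² = n(n+1)(2n+1)/6, then subtract the first 25 terms.
∑_{k=1}^{126} k² = 126×127×253/6 = 674751
∑_{k=1}^{25} k² = 25×26×51/6 = 5525
∑_{k=26}^{126} k² = 674751 - 5525 = 669226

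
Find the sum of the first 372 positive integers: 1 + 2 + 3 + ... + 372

Formula: ∑k = n(n+1)/2
= 372×373/2
= 138756/2
= 69378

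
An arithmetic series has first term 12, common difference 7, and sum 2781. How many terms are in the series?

Using S = n/2 × [2a + (n-1)d]
2781 = n/2 × [2(12) + (n-1)(7)]
2781 = n/2 × [24 + 7n - 7]
5562 = n × [17 + 7n]
7n² + (17)n - 5562 = 0
Discriminant: Δ = (17)² - 4(7)(-5562) = 289 + 155736 = 156025
√Δ = 395
n = [-(17) + √Δ] / (2·7) = (-17 + 395) / 14 = 378 / 14 = 27
(The negative root is discarded since n must be a positive integer.)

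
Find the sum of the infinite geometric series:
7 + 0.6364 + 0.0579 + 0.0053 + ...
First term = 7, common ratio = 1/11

For |r| < 1, S = a / (1 - r)
S = 7 / (1 - (1/11))
S = 7 / (10/11)
S = 77/10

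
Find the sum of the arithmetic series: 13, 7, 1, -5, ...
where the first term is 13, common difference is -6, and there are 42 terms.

Sₙ = n/2 × (first + last)
Last term = a + (n-1)d = 13 + (42-1)×(-6) = -233
S_42 = 42/2 × (13 + (-233))
S_42 = 42/2 × (-220) = -4620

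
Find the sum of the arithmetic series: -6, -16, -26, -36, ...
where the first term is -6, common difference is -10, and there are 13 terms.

Sₙ = n/2 × (first + last)
Last term = a + (n-1)d = -6 + (13-1)×(-10) = -126
S_13 = 13/2 × (-6 + (-126))
S_13 = 13/2 × (-132) = -858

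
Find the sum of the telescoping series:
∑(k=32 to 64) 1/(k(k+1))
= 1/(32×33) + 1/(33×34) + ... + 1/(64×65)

Partial fractions: 1/(k(k+1)) = 1/k - 1/(k+1)
The series telescopes:
= (1/32 - 1/33) + (1/33 - 1/34) + ... + (1/64 - 1/65)
= 1/32 - 1/65
= 33/2080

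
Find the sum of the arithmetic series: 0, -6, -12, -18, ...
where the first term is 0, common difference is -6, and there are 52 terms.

Sₙ = n/2 × (first + last)
Last term = a + (n-1)d = 0 + (52-1)×(-6) = -306
S_52 = 52/2 × (0 + (-306))
S_52 = 52/2 × (-306) = -7956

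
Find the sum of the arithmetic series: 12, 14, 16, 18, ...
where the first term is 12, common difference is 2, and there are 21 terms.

Sₙ = n/2 × (first + last)
Last term = a + (n-1)d = 12 + (21-1)×2 = 52
S_21 = 21/2 × (12 + 52)
S_21 = 21/2 × 64 = 672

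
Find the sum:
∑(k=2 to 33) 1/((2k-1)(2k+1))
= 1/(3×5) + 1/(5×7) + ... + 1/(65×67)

Partial fractions: 1/((2k-1)(2k+1)) = (1/2)[1/(2k-1) - 1/(2k+1)]
The series telescopes:
= (1/2)[1/3 - 1/67]
= 32/201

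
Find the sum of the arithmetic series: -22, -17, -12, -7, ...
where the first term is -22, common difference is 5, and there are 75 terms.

Sₙ = n/2 × (first + last)
Last term = a + (n-1)d = -22 + (75-1)×5 = 348
S_75 = 75/2 × (-22 + 348)
S_75 = 75/2 × 326 = 12225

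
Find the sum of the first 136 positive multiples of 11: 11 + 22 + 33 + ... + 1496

Factor out 11: = 11(1 + 2 + ... + 136) = 11 × n(n+1)/2
= 11 × 136×137/2
= 11 × 9316
= 102476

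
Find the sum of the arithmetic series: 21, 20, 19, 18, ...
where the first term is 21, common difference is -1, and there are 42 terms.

Sₙ = n/2 × (first + last)
Last term = a + (n-1)d = 21 + (42-1)×(-1) = -20
S_42 = 42/2 × (21 + (-20))
S_42 = 42/2 × 1 = 21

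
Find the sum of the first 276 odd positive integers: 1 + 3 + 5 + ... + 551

Sum of first n odd numbers = n²
= 276²
= 76176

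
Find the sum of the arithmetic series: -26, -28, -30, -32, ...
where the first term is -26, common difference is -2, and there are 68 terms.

Sₙ = n/2 × (first + last)
Last term = a + (n-1)d = -26 + (68-1)×(-2) = -160
S_68 = 68/2 × (-26 + (-160))
S_68 = 68/2 × (-186) = -6324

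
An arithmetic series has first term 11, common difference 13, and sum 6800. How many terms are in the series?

Using S = n/2 × [2a + (n-1)d]
6800 = n/2 × [2(11) + (n-1)(13)]
6800 = n/2 × [22 + 13n - 13]
13600 = n × [9 + 13n]
13n² + (9)n - 13600 = 0
Discriminant: Δ = (9)² - 4(13)(-13600) = 81 + 707200 = 707281
√Δ = 841
n = [-(9) + √Δ] / (2·13) = (-9 + 841) / 26 = 832 / 26 = 32
(The negative root is discarded since n must be a positive integer.)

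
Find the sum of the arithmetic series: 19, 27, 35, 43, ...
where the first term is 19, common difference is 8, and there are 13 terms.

Sₙ = n/2 × (first + last)
Last term = a + (n-1)d = 19 + (13-1)×8 = 115
S_13 = 13/2 × (19 + 115)
S_13 = 13/2 × 134 = 871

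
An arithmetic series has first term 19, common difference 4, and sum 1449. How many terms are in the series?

Using S = n/2 × [2a + (n-1)d]
1449 = n/2 × [2(19) + (n-1)(4)]
1449 = n/2 × [38 + 4n - 4]
2898 = n × [34 + 4n]
4n² + (34)n - 2898 = 0
Discriminant: Δ = (34)² - 4(4)(-2898) = 1156 + 46368 = 47524
√Δ = 218
n = [-(34) + √Δ] / (2·4) = (-34 + 218) / 8 = 184 / 8 = 23
(The negative root is discarded since n must be a positive integer.)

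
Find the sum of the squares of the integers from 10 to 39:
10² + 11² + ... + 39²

Use ∑_{k=1}^{n} k² = n(n+1)(2n+1)/6, then subtract the first 9 terms.
∑_{k=1}^{39} k² = 39×40×79/6 = 20540
∑_{k=1}^{9} k² = 9×10×19/6 = 285
∑_{k=10}^{39} k² = 20540 - 285 = 20255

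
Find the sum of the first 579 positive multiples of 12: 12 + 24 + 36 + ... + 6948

Factor out 12: = 12(1 + 2 + ... + 579) = 12 × n(n+1)/2
= 12 × 579×580/2
= 12 × 167910
= 2014920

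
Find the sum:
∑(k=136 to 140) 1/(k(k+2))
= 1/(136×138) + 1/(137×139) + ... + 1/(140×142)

Partial fractions: 1/(k(k+2)) = (1/2)[1/k - 1/(k+2)]
Telescoping leaves the first two and last two terms:
= (1/2)[1/136 + 1/137 - 1/141 - 1/142]
= 96575/373049904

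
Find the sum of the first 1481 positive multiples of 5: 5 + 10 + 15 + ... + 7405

Factor out 5: = 5(1 + 2 + ... + 1481) = 5 × n(n+1)/2
= 5 × 1481×1482/2
= 5 × 1097421
= 5487105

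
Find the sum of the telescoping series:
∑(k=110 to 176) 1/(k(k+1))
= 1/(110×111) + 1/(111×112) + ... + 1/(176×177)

Partial fractions: 1/(k(k+1)) = 1/k - 1/(k+1)
The series telescopes:
= (1/110 - 1/111) + (1/111 - 1/112) + ... + (1/176 - 1/177)
= 1/110 - 1/177
= 67/19470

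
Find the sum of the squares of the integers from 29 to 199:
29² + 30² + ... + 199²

Use ∑_{k=1}^{n} k² = n(n+1)(2n+1)/6, then subtract the first 28 terms.
∑_{k=1}^{199} k² = 199×200×399/6 = 2646700
∑_{k=1}^{28} k² = 28×29×57/6 = 7714
∑_{k=29}^{199} k² = 2646700 - 7714 = 2638986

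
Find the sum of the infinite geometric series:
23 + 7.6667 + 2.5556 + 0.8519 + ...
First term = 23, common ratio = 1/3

For |r| < 1, S = a / (1 - r)
S = 23 / (1 - (1/3))
S = 23 / (2/3)
S = 69/2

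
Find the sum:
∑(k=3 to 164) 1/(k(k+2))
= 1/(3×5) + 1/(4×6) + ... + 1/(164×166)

Partial fractions: 1/(k(k+2)) = (1/2)[1/k - 1/(k+2)]
Telescoping leaves the first two and last two terms:
= (1/2)[1/3 + 1/4 - 1/165 - 1/166]
= 10431/36520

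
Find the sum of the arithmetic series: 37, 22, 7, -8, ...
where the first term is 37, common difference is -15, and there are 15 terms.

Sₙ = n/2 × (first + last)
Last term = a + (n-1)d = 37 + (15-1)×(-15) = -173
S_15 = 15/2 × (37 + (-173))
S_15 = 15/2 × (-136) = -1020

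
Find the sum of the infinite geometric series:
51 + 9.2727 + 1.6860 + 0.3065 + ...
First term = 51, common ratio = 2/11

For |r| < 1, S = a / (1 - r)
S = 51 / (1 - (2/11))
S = 51 / (9/11)
S = 187/3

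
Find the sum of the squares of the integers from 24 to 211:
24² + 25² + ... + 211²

Use ∑_{k=1}^{n} k² = n(n+1)(2n+1)/6, then subtract the first 23 terms.
∑_{k=1}^{211} k² = 211×212×423/6 = 3153606
∑_{k=1}^{23} k² = 23×24×47/6 = 4324
∑_{k=24}^{211} k² = 3153606 - 4324 = 3149282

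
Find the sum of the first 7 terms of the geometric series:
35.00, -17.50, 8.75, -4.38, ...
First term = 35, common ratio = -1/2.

Sₙ = a(1 - rⁿ) / (1 - r)
S_7 = 35(1 - (-1/2)^7) / (1 - (-1/2))
S_7 = 35(1 - (-1/128)) / (3/2)
S_7 = 1505/64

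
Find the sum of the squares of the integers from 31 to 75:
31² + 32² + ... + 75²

Use ∑_{k=1}^{n} k² = n(n+1)(2n+1)/6, then subtract the first 30 terms.
∑_{k=1}^{75} k² = 75×76×151/6 = 143450
∑_{k=1}^{30} k² = 30×31×61/6 = 9455
∑_{k=31}^{75} k² = 143450 - 9455 = 133995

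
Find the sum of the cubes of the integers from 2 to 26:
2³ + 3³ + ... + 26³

Use ∑_{k=1}^{n} k³ = [n(n+1)/2]², then subtract the first 1 terms.
∑_{k=1}^{26} k³ = [26×27/2]² = 351² = 123201
∑_{k=1}^{1} k³ = [1×2/2]² = 1² = 1
∑_{k=2}^{26} k³ = 123201 - 1 = 123200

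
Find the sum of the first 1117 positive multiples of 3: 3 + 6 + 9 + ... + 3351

Factor out 3: = 3(1 + 2 + ... + 1117) = 3 × n(n+1)/2
= 3 × 1117×1118/2
= 3 × 624403
= 1873209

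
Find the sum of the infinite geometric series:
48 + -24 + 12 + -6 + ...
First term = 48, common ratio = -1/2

For |r| < 1, S = a / (1 - r)
S = 48 / (1 - (-1/2))
S = 48 / (3/2)
S = 32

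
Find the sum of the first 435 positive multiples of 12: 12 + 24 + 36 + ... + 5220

Factor out 12: = 12(1 + 2 + ... + 435) = 12 × n(n+1)/2
= 12 × 435×436/2
= 12 × 94830
= 1137960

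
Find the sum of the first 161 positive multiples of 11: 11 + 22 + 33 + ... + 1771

Factor out 11: = 11(1 + 2 + ... + 161) = 11 × n(n+1)/2
= 11 × 161×162/2
= 11 × 13041
= 143451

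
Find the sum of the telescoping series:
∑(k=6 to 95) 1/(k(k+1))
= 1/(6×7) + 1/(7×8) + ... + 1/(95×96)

Partial fractions: 1/(k(k+1)) = 1/k - 1/(k+1)
The series telescopes:
= (1/6 - 1/7) + (1/7 - 1/8) + ... + (1/95 - 1/96)
= 1/6 - 1/96
= 5/32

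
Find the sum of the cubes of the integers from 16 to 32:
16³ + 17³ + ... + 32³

Use ∑_{k=1}^{n} k³ = [n(n+1)/2]², then subtract the first 15 terms.
∑_{k=1}^{32} k³ = [32×33/2]² = 528² = 278784
∑_{k=1}^{15} k³ = [15×16/2]² = 120² = 14400
∑_{k=16}^{32} k³ = 278784 - 14400 = 264384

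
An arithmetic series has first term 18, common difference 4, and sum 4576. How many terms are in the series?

Using S = n/2 × [2a + (n-1)d]
4576 = n/2 × [2(18) + (n-1)(4)]
4576 = n/2 × [36 + 4n - 4]
9152 = n × [32 + 4n]
4n² + (32)n - 9152 = 0
Discriminant: Δ = (32)² - 4(4)(-9152) = 1024 + 146432 = 147456
√Δ = 384
n = [-(32) + √Δ] / (2·4) = (-32 + 384) / 8 = 352 / 8 = 44
(The negative root is discarded since n must be a positive integer.)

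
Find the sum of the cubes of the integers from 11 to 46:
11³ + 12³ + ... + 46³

Use ∑_{k=1}^{n} k³ = [n(n+1)/2]², then subtract the first 10 terms.
∑_{k=1}^{46} k³ = [46×47/2]² = 1081² = 1168561
∑_{k=1}^{10} k³ = [10×11/2]² = 55² = 3025
∑_{k=11}^{46} k³ = 1168561 - 3025 = 1165536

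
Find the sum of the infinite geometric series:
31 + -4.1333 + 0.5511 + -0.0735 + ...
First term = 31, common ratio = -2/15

For |r| < 1, S = a / (1 - r)
S = 31 / (1 - (-2/15))
S = 31 / (17/15)
S = 465/17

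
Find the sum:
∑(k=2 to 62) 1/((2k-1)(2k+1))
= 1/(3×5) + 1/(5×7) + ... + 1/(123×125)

Partial fractions: 1/((2k-1)(2k+1)) = (1/2)[1/(2k-1) - 1/(2k+1)]
The series telescopes:
= (1/2)[1/3 - 1/125]
= 61/375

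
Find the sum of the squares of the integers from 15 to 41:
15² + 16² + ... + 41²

Use ∑_{k=1}^{n} k² = n(n+1)(2n+1)/6, then subtract the first 14 terms.
∑_{k=1}^{41} k² = 41×42×83/6 = 23821
∑_{k=1}^{14} k² = 14×15×29/6 = 1015
∑_{k=15}^{41} k² = 23821 - 1015 = 22806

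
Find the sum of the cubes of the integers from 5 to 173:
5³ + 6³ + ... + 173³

Use ∑_{k=1}^{n} k³ = [n(n+1)/2]², then subtract the first 4 terms.
∑_{k=1}^{173} k³ = [173×174/2]² = 15051² = 226532601
∑_{k=1}^{4} k³ = [4×5/2]² = 10² = 100
∑_{k=5}^{173} k³ = 226532601 - 100 = 226532501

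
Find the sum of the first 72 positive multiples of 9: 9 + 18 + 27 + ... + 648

Factor out 9: = 9(1 + 2 + ... + 72) = 9 × n(n+1)/2
= 9 × 72×73/2
= 9 × 2628
= 23652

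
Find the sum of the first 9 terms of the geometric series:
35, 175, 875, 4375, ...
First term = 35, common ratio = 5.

Sₙ = a(1 - rⁿ) / (1 - r)
S_9 = 35(1 - 5^9) / (1 - 5)
S_9 = 35(1 - 1953125) / (-4)
S_9 = 17089835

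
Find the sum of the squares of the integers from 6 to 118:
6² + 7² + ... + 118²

Use ∑_{k=1}^{n} k² = n(n+1)(2n+1)/6, then subtract the first 5 terms.
∑_{k=1}^{118} k² = 118×119×237/6 = 554659
∑_{k=1}^{5} k² = 5×6×11/6 = 55
∑_{k=6}^{118} k² = 554659 - 55 = 554604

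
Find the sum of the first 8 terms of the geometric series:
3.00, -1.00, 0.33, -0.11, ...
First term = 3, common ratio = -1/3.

Sₙ = a(1 - rⁿ) / (1 - r)
S_8 = 3(1 - (-1/3)^8) / (1 - (-1/3))
S_8 = 3(1 - (1/6561)) / (4/3)
S_8 = 1640/729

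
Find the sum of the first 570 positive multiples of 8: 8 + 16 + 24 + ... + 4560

Factor out 8: = 8(1 + 2 + ... + 570) = 8 × n(n+1)/2
= 8 × 570×571/2
= 8 × 162735
= 1301880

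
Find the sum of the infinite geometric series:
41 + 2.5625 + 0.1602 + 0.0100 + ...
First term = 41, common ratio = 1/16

For |r| < 1, S = a / (1 - r)
S = 41 / (1 - (1/16))
S = 41 / (15/16)
S = 656/15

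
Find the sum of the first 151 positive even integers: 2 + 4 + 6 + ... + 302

Sum of first n even numbers = n(n+1)
= 151×152
= 22952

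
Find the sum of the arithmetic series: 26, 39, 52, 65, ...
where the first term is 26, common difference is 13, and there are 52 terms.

Sₙ = n/2 × (first + last)
Last term = a + (n-1)d = 26 + (52-1)×13 = 689
S_52 = 52/2 × (26 + 689)
S_52 = 52/2 × 715 = 18590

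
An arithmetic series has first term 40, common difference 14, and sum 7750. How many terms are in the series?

Using S = n/2 × [2a + (n-1)d]
7750 = n/2 × [2(40) + (n-1)(14)]
7750 = n/2 × [80 + 14n - 14]
15500 = n × [66 + 14n]
14n² + (66)n - 15500 = 0
Discriminant: Δ = (66)² - 4(14)(-15500) = 4356 + 868000 = 872356
√Δ = 934
n = [-(66) + √Δ] / (2·14) = (-66 + 934) / 28 = 868 / 28 = 31
(The negative root is discarded since n must be a positive integer.)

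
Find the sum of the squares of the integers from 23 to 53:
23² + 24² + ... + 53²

Use ∑_{k=1}^{n} k² = n(n+1)(2n+1)/6, then subtract the first 22 terms.
∑_{k=1}^{53} k² = 53×54×107/6 = 51039
∑_{k=1}^{22} k² = 22×23×45/6 = 3795
∑_{k=23}^{53} k² = 51039 - 3795 = 47244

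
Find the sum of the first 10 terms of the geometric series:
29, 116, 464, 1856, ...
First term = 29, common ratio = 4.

Sₙ = a(1 - rⁿ) / (1 - r)
S_10 = 29(1 - 4^10) / (1 - 4)
S_10 = 29(1 - 1048576) / (-3)
S_10 = 10136225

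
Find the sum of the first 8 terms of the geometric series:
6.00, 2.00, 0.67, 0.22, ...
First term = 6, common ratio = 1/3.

Sₙ = a(1 - rⁿ) / (1 - r)
S_8 = 6(1 - (1/3)^8) / (1 - (1/3))
S_8 = 6(1 - (1/6561)) / (2/3)
S_8 = 6560/729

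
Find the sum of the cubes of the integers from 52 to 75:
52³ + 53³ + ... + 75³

Use ∑_{k=1}^{n} k³ = [n(n+1)/2]², then subtract the first 51 terms.
∑_{k=1}^{75} k³ = [75×76/2]² = 2850² = 8122500
∑_{k=1}^{51} k³ = [51×52/2]² = 1326² = 1758276
∑_{k=52}^{75} k³ = 8122500 - 1758276 = 6364224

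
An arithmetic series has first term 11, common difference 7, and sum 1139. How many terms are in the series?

Using S = n/2 × [2a + (n-1)d]
1139 = n/2 × [2(11) + (n-1)(7)]
1139 = n/2 × [22 + 7n - 7]
2278 = n × [15 + 7n]
7n² + (15)n - 2278 = 0
Discriminant: Δ = (15)² - 4(7)(-2278) = 225 + 63784 = 64009
√Δ = 253
n = [-(15) + √Δ] / (2·7) = (-15 + 253) / 14 = 238 / 14 = 17
(The negative root is discarded since n must be a positive integer.)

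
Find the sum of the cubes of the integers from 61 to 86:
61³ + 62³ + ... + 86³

Use ∑_{k=1}^{n} k³ = [n(n+1)/2]², then subtract the first 60 terms.
∑_{k=1}^{86} k³ = [86×87/2]² = 3741² = 13995081
∑_{k=1}^{60} k³ = [60×61/2]² = 1830² = 3348900
∑_{k=61}^{86} k³ = 13995081 - 3348900 = 10646181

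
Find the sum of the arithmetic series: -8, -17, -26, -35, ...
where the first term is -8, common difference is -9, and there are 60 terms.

Sₙ = n/2 × (first + last)
Last term = a + (n-1)d = -8 + (60-1)×(-9) = -539
S_60 = 60/2 × (-8 + (-539))
S_60 = 60/2 × (-547) = -16410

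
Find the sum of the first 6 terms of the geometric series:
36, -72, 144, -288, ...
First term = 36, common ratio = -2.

Sₙ = a(1 - rⁿ) / (1 - r)
S_6 = 36(1 - (-2)^6) / (1 - (-2))
S_6 = 36(1 - 64) / (3)
S_6 = -756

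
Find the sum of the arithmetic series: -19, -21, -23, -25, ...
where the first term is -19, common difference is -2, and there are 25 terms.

Sₙ = n/2 × (first + last)
Last term = a + (n-1)d = -19 + (25-1)×(-2) = -67
S_25 = 25/2 × (-19 + (-67))
S_25 = 25/2 × (-86) = -1075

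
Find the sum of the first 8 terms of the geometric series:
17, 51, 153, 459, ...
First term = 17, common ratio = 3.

Sₙ = a(1 - rⁿ) / (1 - r)
S_8 = 17(1 - 3^8) / (1 - 3)
S_8 = 17(1 - 6561) / (-2)
S_8 = 55760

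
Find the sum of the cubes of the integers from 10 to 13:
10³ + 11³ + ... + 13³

Use ∑_{k=1}^{n} k³ = [n(n+1)/2]², then subtract the first 9 terms.
∑_{k=1}^{13} k³ = [13×14/2]² = 91² = 8281
∑_{k=1}^{9} k³ = [9×10/2]² = 45² = 2025
∑_{k=10}^{13} k³ = 8281 - 2025 = 6256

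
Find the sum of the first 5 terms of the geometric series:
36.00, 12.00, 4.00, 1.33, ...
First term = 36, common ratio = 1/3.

Sₙ = a(1 - rⁿ) / (1 - r)
S_5 = 36(1 - (1/3)^5) / (1 - (1/3))
S_5 = 36(1 - (1/243)) / (2/3)
S_5 = 484/9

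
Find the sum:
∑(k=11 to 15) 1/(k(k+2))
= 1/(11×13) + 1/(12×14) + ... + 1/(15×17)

Partial fractions: 1/(k(k+2)) = (1/2)[1/k - 1/(k+2)]
Telescoping leaves the first two and last two terms:
= (1/2)[1/11 + 1/12 - 1/16 - 1/17]
= 475/17952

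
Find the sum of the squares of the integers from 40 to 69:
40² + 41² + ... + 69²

Use ∑_{k=1}^{n} k² = n(n+1)(2n+1)/6, then subtract the first 39 terms.
∑_{k=1}^{69} k² = 69×70×139/6 = 111895
∑_{k=1}^{39} k² = 39×40×79/6 = 20540
∑_{k=40}^{69} k² = 111895 - 20540 = 91355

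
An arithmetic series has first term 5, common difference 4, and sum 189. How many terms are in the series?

Using S = n/2 × [2a + (n-1)d]
189 = n/2 × [2(5) + (n-1)(4)]
189 = n/2 × [10 + 4n - 4]
378 = n × [6 + 4n]
4n² + (6)n - 378 = 0
Discriminant: Δ = (6)² - 4(4)(-378) = 36 + 6048 = 6084
√Δ = 78
n = [-(6) + √Δ] / (2·4) = (-6 + 78) / 8 = 72 / 8 = 9
(The negative root is discarded since n must be a positive integer.)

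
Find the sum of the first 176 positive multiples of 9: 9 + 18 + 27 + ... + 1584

Factor out 9: = 9(1 + 2 + ... + 176) = 9 × n(n+1)/2
= 9 × 176×177/2
= 9 × 15576
= 140184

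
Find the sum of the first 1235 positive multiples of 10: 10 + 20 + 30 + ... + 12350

Factor out 10: = 10(1 + 2 + ... + 1235) = 10 × n(n+1)/2
= 10 × 1235×1236/2
= 10 × 763230
= 7632300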